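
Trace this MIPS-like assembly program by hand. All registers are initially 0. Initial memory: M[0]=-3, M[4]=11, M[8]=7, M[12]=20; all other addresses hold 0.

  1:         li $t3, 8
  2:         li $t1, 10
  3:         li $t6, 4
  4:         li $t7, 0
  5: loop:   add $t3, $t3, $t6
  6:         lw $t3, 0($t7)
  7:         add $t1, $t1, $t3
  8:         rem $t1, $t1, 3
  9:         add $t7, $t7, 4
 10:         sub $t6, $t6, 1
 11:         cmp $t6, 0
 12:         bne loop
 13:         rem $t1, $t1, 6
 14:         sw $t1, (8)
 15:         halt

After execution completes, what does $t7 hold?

li $t3, 8 → $t3=8
li $t1, 10 → $t1=10
li $t6, 4 → $t6=4
li $t7, 0 → $t7=0
add $t3, $t3, $t6 → $t3=8+4=12
lw $t3, 0($t7) → $t3=M[0]=-3
add $t1, $t1, $t3 → $t1=10+(-3)=7
rem $t1, $t1, 3 → $t1=7%3=1
add $t7, $t7, 4 → $t7=0+4=4
sub $t6, $t6, 1 → $t6=4-1=3
cmp $t6, 0  (cmp 3,0)
bne loop: taken
add $t3, $t3, $t6 → $t3=(-3)+3=0
lw $t3, 0($t7) → $t3=M[4]=11
add $t1, $t1, $t3 → $t1=1+11=12
rem $t1, $t1, 3 → $t1=12%3=0
add $t7, $t7, 4 → $t7=4+4=8
sub $t6, $t6, 1 → $t6=3-1=2
cmp $t6, 0  (cmp 2,0)
bne loop: taken
add $t3, $t3, $t6 → $t3=11+2=13
lw $t3, 0($t7) → $t3=M[8]=7
add $t1, $t1, $t3 → $t1=0+7=7
rem $t1, $t1, 3 → $t1=7%3=1
add $t7, $t7, 4 → $t7=8+4=12
sub $t6, $t6, 1 → $t6=2-1=1
cmp $t6, 0  (cmp 1,0)
bne loop: taken
add $t3, $t3, $t6 → $t3=7+1=8
lw $t3, 0($t7) → $t3=M[12]=20
add $t1, $t1, $t3 → $t1=1+20=21
rem $t1, $t1, 3 → $t1=21%3=0
add $t7, $t7, 4 → $t7=12+4=16
sub $t6, $t6, 1 → $t6=1-1=0
cmp $t6, 0  (cmp 0,0)
bne loop: not taken
rem $t1, $t1, 6 → $t1=0%6=0
sw $t1, (8) → M[8]=0
halt.

16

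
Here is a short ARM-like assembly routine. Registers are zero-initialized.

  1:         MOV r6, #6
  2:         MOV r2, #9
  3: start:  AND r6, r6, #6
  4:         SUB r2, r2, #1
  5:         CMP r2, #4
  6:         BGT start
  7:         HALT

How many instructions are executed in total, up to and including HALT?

after MOV r6, #6: r6=6
after MOV r2, #9: r2=9
after AND r6, r6, #6: r6=6&6=6
after SUB r2, r2, #1: r2=9-1=8
CMP r2, #4  (cmp 8,4)
BGT start: taken
after AND r6, r6, #6: r6=6&6=6
after SUB r2, r2, #1: r2=8-1=7
CMP r2, #4  (cmp 7,4)
BGT start: taken
after AND r6, r6, #6: r6=6&6=6
after SUB r2, r2, #1: r2=7-1=6
CMP r2, #4  (cmp 6,4)
BGT start: taken
after AND r6, r6, #6: r6=6&6=6
after SUB r2, r2, #1: r2=6-1=5
CMP r2, #4  (cmp 5,4)
BGT start: taken
after AND r6, r6, #6: r6=6&6=6
after SUB r2, r2, #1: r2=5-1=4
CMP r2, #4  (cmp 4,4)
BGT start: not taken
halt.
Total executed instructions: 23.

23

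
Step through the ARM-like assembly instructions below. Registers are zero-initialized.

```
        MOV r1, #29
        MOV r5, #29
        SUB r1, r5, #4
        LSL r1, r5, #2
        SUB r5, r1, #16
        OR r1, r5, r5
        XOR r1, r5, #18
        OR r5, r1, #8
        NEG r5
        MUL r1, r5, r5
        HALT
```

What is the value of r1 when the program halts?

after MOV r1, #29: r1=29
after MOV r5, #29: r5=29
after SUB r1, r5, #4: r1=29-4=25
after LSL r1, r5, #2: r1=29<<2=116
after SUB r5, r1, #16: r5=116-16=100
after OR r1, r5, r5: r1=100|100=100
after XOR r1, r5, #18: r1=100^18=118
after OR r5, r1, #8: r5=118|8=126
after NEG r5: r5=-(126)=-126
after MUL r1, r5, r5: r1=(-126)*(-126)=15876
halt.

15876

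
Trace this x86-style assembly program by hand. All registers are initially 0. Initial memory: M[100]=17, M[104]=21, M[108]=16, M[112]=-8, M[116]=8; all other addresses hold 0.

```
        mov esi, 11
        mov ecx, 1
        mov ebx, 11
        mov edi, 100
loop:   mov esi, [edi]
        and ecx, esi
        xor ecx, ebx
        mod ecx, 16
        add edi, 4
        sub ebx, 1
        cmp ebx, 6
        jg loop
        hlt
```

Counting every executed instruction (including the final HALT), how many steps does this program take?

esi=11
ecx=1
ebx=11
edi=100
esi=M[100]=17
ecx=1&17=1
ecx=1^11=10
ecx=10%16=10
edi=100+4=104
ebx=11-1=10
cmp ebx, 6  (cmp 10,6)
jg loop: taken
esi=M[104]=21
ecx=10&21=0
ecx=0^10=10
ecx=10%16=10
edi=104+4=108
ebx=10-1=9
cmp ebx, 6  (cmp 9,6)
jg loop: taken
esi=M[108]=16
ecx=10&16=0
ecx=0^9=9
ecx=9%16=9
edi=108+4=112
ebx=9-1=8
cmp ebx, 6  (cmp 8,6)
jg loop: taken
esi=M[112]=-8
ecx=9&(-8)=8
ecx=8^8=0
ecx=0%16=0
edi=112+4=116
ebx=8-1=7
cmp ebx, 6  (cmp 7,6)
jg loop: taken
esi=M[116]=8
ecx=0&8=0
ecx=0^7=7
ecx=7%16=7
edi=116+4=120
ebx=7-1=6
cmp ebx, 6  (cmp 6,6)
jg loop: not taken
halt.
Total executed instructions: 45.

45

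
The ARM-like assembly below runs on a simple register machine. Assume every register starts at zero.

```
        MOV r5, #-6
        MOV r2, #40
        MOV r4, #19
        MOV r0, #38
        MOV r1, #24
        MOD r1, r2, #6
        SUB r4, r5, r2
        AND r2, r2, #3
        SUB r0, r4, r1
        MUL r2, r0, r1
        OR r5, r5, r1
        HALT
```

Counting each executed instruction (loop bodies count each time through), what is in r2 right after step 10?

r5=-6
r2=40
r4=19
r0=38
r1=24
r1=40%6=4
r4=(-6)-40=-46
r2=40&3=0
r0=(-46)-4=-50
r2=(-50)*4=-200
After step 10: r2 = -200.

-200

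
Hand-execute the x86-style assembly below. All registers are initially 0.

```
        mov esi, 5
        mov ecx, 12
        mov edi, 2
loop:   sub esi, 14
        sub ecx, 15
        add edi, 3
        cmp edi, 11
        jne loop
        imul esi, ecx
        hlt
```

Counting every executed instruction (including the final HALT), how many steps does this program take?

esi=5
ecx=12
edi=2
esi=5-14=-9
ecx=12-15=-3
edi=2+3=5
cmp edi, 11  (cmp 5,11)
jne loop: taken
esi=(-9)-14=-23
ecx=(-3)-15=-18
edi=5+3=8
cmp edi, 11  (cmp 8,11)
jne loop: taken
esi=(-23)-14=-37
ecx=(-18)-15=-33
edi=8+3=11
cmp edi, 11  (cmp 11,11)
jne loop: not taken
esi=(-37)*(-33)=1221
halt.
Total executed instructions: 20.

20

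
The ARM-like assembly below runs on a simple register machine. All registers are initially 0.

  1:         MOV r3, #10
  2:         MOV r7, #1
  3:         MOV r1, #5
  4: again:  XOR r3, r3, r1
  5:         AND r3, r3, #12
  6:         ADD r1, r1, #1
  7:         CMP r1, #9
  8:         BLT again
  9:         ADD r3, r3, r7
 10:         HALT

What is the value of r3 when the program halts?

r3=10
r7=1
r1=5
r3=10^5=15
r3=15&12=12
r1=5+1=6
CMP r1, #9  (cmp 6,9)
BLT again: taken
r3=12^6=10
r3=10&12=8
r1=6+1=7
CMP r1, #9  (cmp 7,9)
BLT again: taken
r3=8^7=15
r3=15&12=12
r1=7+1=8
CMP r1, #9  (cmp 8,9)
BLT again: taken
r3=12^8=4
r3=4&12=4
r1=8+1=9
CMP r1, #9  (cmp 9,9)
BLT again: not taken
r3=4+1=5
halt.

5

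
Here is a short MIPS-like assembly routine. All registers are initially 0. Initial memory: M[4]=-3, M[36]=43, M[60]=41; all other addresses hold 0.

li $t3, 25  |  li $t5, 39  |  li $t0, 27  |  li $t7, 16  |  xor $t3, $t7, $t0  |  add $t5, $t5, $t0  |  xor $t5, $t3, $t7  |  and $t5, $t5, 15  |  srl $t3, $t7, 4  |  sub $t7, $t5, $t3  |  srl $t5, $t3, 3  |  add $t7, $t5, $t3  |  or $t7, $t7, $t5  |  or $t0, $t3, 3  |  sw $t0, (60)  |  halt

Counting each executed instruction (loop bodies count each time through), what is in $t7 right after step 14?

1

after li $t3, 25: $t3=25
after li $t5, 39: $t5=39
after li $t0, 27: $t0=27
after li $t7, 16: $t7=16
after xor $t3, $t7, $t0: $t3=16^27=11
after add $t5, $t5, $t0: $t5=39+27=66
after xor $t5, $t3, $t7: $t5=11^16=27
after and $t5, $t5, 15: $t5=27&15=11
after srl $t3, $t7, 4: $t3=16>>4=1
after sub $t7, $t5, $t3: $t7=11-1=10
after srl $t5, $t3, 3: $t5=1>>3=0
after add $t7, $t5, $t3: $t7=0+1=1
after or $t7, $t7, $t5: $t7=1|0=1
after or $t0, $t3, 3: $t0=1|3=3
After step 14: $t7 = 1.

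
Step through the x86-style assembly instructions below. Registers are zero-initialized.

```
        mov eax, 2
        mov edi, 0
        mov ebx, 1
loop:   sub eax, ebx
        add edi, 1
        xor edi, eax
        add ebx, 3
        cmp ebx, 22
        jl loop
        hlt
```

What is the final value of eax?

mov eax, 2 → eax=2
mov edi, 0 → edi=0
mov ebx, 1 → ebx=1
sub eax, ebx → eax=2-1=1
add edi, 1 → edi=0+1=1
xor edi, eax → edi=1^1=0
add ebx, 3 → ebx=1+3=4
cmp ebx, 22  (cmp 4,22)
jl loop: taken
sub eax, ebx → eax=1-4=-3
add edi, 1 → edi=0+1=1
xor edi, eax → edi=1^(-3)=-4
add ebx, 3 → ebx=4+3=7
cmp ebx, 22  (cmp 7,22)
jl loop: taken
sub eax, ebx → eax=(-3)-7=-10
add edi, 1 → edi=(-4)+1=-3
xor edi, eax → edi=(-3)^(-10)=11
add ebx, 3 → ebx=7+3=10
cmp ebx, 22  (cmp 10,22)
jl loop: taken
sub eax, ebx → eax=(-10)-10=-20
add edi, 1 → edi=11+1=12
xor edi, eax → edi=12^(-20)=-32
add ebx, 3 → ebx=10+3=13
cmp ebx, 22  (cmp 13,22)
jl loop: taken
sub eax, ebx → eax=(-20)-13=-33
add edi, 1 → edi=(-32)+1=-31
xor edi, eax → edi=(-31)^(-33)=62
add ebx, 3 → ebx=13+3=16
cmp ebx, 22  (cmp 16,22)
jl loop: taken
sub eax, ebx → eax=(-33)-16=-49
add edi, 1 → edi=62+1=63
xor edi, eax → edi=63^(-49)=-16
add ebx, 3 → ebx=16+3=19
cmp ebx, 22  (cmp 19,22)
jl loop: taken
sub eax, ebx → eax=(-49)-19=-68
add edi, 1 → edi=(-16)+1=-15
xor edi, eax → edi=(-15)^(-68)=77
add ebx, 3 → ebx=19+3=22
cmp ebx, 22  (cmp 22,22)
jl loop: not taken
halt.

-68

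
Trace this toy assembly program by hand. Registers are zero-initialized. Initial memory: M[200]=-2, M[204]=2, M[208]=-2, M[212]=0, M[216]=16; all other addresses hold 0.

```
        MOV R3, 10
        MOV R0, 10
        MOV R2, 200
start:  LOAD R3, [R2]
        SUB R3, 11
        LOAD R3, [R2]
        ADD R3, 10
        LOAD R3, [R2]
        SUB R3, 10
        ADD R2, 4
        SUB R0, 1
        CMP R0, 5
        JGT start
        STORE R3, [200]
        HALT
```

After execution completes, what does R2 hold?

R3=10
R0=10
R2=200
R3=M[200]=-2
R3=(-2)-11=-13
R3=M[200]=-2
R3=(-2)+10=8
R3=M[200]=-2
R3=(-2)-10=-12
R2=200+4=204
R0=10-1=9
CMP R0, 5  (cmp 9,5)
JGT start: taken
R3=M[204]=2
R3=2-11=-9
R3=M[204]=2
R3=2+10=12
R3=M[204]=2
R3=2-10=-8
R2=204+4=208
R0=9-1=8
CMP R0, 5  (cmp 8,5)
JGT start: taken
R3=M[208]=-2
R3=(-2)-11=-13
R3=M[208]=-2
R3=(-2)+10=8
R3=M[208]=-2
R3=(-2)-10=-12
R2=208+4=212
R0=8-1=7
CMP R0, 5  (cmp 7,5)
JGT start: taken
R3=M[212]=0
R3=0-11=-11
R3=M[212]=0
R3=0+10=10
R3=M[212]=0
R3=0-10=-10
R2=212+4=216
R0=7-1=6
CMP R0, 5  (cmp 6,5)
JGT start: taken
R3=M[216]=16
R3=16-11=5
R3=M[216]=16
R3=16+10=26
R3=M[216]=16
R3=16-10=6
R2=216+4=220
R0=6-1=5
CMP R0, 5  (cmp 5,5)
JGT start: not taken
STORE R3, [200] → M[200]=6
halt.

220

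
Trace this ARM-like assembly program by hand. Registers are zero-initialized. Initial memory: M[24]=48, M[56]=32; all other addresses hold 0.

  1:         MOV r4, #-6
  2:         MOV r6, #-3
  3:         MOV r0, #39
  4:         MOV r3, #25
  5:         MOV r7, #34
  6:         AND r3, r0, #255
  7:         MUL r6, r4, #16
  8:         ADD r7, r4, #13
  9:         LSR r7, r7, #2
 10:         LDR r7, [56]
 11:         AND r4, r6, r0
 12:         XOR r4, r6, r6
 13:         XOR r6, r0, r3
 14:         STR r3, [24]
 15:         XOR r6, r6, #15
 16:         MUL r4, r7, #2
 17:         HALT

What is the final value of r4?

MOV r4, #-6 → r4=-6
MOV r6, #-3 → r6=-3
MOV r0, #39 → r0=39
MOV r3, #25 → r3=25
MOV r7, #34 → r7=34
AND r3, r0, #255 → r3=39&255=39
MUL r6, r4, #16 → r6=(-6)*16=-96
ADD r7, r4, #13 → r7=(-6)+13=7
LSR r7, r7, #2 → r7=7>>2=1
LDR r7, [56] → r7=M[56]=32
AND r4, r6, r0 → r4=(-96)&39=32
XOR r4, r6, r6 → r4=(-96)^(-96)=0
XOR r6, r0, r3 → r6=39^39=0
STR r3, [24] → M[24]=39
XOR r6, r6, #15 → r6=0^15=15
MUL r4, r7, #2 → r4=32*2=64
halt.

64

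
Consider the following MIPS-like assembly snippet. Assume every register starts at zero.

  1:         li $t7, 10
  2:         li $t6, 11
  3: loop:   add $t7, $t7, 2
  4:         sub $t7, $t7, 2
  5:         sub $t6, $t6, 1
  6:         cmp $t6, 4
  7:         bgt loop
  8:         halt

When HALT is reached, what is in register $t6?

li $t7, 10 → $t7=10
li $t6, 11 → $t6=11
add $t7, $t7, 2 → $t7=10+2=12
sub $t7, $t7, 2 → $t7=12-2=10
sub $t6, $t6, 1 → $t6=11-1=10
cmp $t6, 4  (cmp 10,4)
bgt loop: taken
add $t7, $t7, 2 → $t7=10+2=12
sub $t7, $t7, 2 → $t7=12-2=10
sub $t6, $t6, 1 → $t6=10-1=9
cmp $t6, 4  (cmp 9,4)
bgt loop: taken
add $t7, $t7, 2 → $t7=10+2=12
sub $t7, $t7, 2 → $t7=12-2=10
sub $t6, $t6, 1 → $t6=9-1=8
cmp $t6, 4  (cmp 8,4)
bgt loop: taken
add $t7, $t7, 2 → $t7=10+2=12
sub $t7, $t7, 2 → $t7=12-2=10
sub $t6, $t6, 1 → $t6=8-1=7
cmp $t6, 4  (cmp 7,4)
bgt loop: taken
add $t7, $t7, 2 → $t7=10+2=12
sub $t7, $t7, 2 → $t7=12-2=10
sub $t6, $t6, 1 → $t6=7-1=6
cmp $t6, 4  (cmp 6,4)
bgt loop: taken
add $t7, $t7, 2 → $t7=10+2=12
sub $t7, $t7, 2 → $t7=12-2=10
sub $t6, $t6, 1 → $t6=6-1=5
cmp $t6, 4  (cmp 5,4)
bgt loop: taken
add $t7, $t7, 2 → $t7=10+2=12
sub $t7, $t7, 2 → $t7=12-2=10
sub $t6, $t6, 1 → $t6=5-1=4
cmp $t6, 4  (cmp 4,4)
bgt loop: not taken
halt.

4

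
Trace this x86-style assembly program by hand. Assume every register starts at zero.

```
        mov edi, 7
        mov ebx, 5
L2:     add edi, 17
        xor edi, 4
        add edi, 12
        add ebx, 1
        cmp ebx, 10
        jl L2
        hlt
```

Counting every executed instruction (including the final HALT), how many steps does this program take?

33

after mov edi, 7: edi=7
after mov ebx, 5: ebx=5
after add edi, 17: edi=7+17=24
after xor edi, 4: edi=24^4=28
after add edi, 12: edi=28+12=40
after add ebx, 1: ebx=5+1=6
cmp ebx, 10  (cmp 6,10)
jl L2: taken
after add edi, 17: edi=40+17=57
after xor edi, 4: edi=57^4=61
after add edi, 12: edi=61+12=73
after add ebx, 1: ebx=6+1=7
cmp ebx, 10  (cmp 7,10)
jl L2: taken
after add edi, 17: edi=73+17=90
after xor edi, 4: edi=90^4=94
after add edi, 12: edi=94+12=106
after add ebx, 1: ebx=7+1=8
cmp ebx, 10  (cmp 8,10)
jl L2: taken
after add edi, 17: edi=106+17=123
after xor edi, 4: edi=123^4=127
after add edi, 12: edi=127+12=139
after add ebx, 1: ebx=8+1=9
cmp ebx, 10  (cmp 9,10)
jl L2: taken
after add edi, 17: edi=139+17=156
after xor edi, 4: edi=156^4=152
after add edi, 12: edi=152+12=164
after add ebx, 1: ebx=9+1=10
cmp ebx, 10  (cmp 10,10)
jl L2: not taken
halt.
Total executed instructions: 33.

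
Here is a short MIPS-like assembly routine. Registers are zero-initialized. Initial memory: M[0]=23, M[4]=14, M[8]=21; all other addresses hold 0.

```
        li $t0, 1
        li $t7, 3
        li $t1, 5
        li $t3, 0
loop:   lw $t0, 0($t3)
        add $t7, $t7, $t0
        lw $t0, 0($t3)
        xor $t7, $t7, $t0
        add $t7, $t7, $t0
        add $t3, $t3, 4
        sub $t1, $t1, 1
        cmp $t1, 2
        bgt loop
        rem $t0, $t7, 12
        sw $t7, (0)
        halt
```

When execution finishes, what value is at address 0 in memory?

$t0=1
$t7=3
$t1=5
$t3=0
$t0=M[0]=23
$t7=3+23=26
$t0=M[0]=23
$t7=26^23=13
$t7=13+23=36
$t3=0+4=4
$t1=5-1=4
cmp $t1, 2  (cmp 4,2)
bgt loop: taken
$t0=M[4]=14
$t7=36+14=50
$t0=M[4]=14
$t7=50^14=60
$t7=60+14=74
$t3=4+4=8
$t1=4-1=3
cmp $t1, 2  (cmp 3,2)
bgt loop: taken
$t0=M[8]=21
$t7=74+21=95
$t0=M[8]=21
$t7=95^21=74
$t7=74+21=95
$t3=8+4=12
$t1=3-1=2
cmp $t1, 2  (cmp 2,2)
bgt loop: not taken
$t0=95%12=11
sw $t7, (0) → M[0]=95
halt.

95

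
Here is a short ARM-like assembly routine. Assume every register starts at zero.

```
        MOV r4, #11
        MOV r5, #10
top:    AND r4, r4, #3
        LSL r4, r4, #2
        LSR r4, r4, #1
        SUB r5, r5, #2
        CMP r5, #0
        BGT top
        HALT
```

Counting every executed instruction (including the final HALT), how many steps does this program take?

MOV r4, #11 → r4=11
MOV r5, #10 → r5=10
AND r4, r4, #3 → r4=11&3=3
LSL r4, r4, #2 → r4=3<<2=12
LSR r4, r4, #1 → r4=12>>1=6
SUB r5, r5, #2 → r5=10-2=8
CMP r5, #0  (cmp 8,0)
BGT top: taken
AND r4, r4, #3 → r4=6&3=2
LSL r4, r4, #2 → r4=2<<2=8
LSR r4, r4, #1 → r4=8>>1=4
SUB r5, r5, #2 → r5=8-2=6
CMP r5, #0  (cmp 6,0)
BGT top: taken
AND r4, r4, #3 → r4=4&3=0
LSL r4, r4, #2 → r4=0<<2=0
LSR r4, r4, #1 → r4=0>>1=0
SUB r5, r5, #2 → r5=6-2=4
CMP r5, #0  (cmp 4,0)
BGT top: taken
AND r4, r4, #3 → r4=0&3=0
LSL r4, r4, #2 → r4=0<<2=0
LSR r4, r4, #1 → r4=0>>1=0
SUB r5, r5, #2 → r5=4-2=2
CMP r5, #0  (cmp 2,0)
BGT top: taken
AND r4, r4, #3 → r4=0&3=0
LSL r4, r4, #2 → r4=0<<2=0
LSR r4, r4, #1 → r4=0>>1=0
SUB r5, r5, #2 → r5=2-2=0
CMP r5, #0  (cmp 0,0)
BGT top: not taken
halt.
Total executed instructions: 33.

33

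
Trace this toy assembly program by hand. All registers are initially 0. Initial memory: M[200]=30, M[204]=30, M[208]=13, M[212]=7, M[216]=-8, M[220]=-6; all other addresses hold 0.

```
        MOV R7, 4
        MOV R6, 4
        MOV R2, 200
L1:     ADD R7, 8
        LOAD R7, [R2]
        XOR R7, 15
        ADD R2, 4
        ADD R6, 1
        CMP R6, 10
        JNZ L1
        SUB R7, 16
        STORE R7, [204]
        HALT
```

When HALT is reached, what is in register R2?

after MOV R7, 4: R7=4
after MOV R6, 4: R6=4
after MOV R2, 200: R2=200
after ADD R7, 8: R7=4+8=12
after LOAD R7, [R2]: R7=M[200]=30
after XOR R7, 15: R7=30^15=17
after ADD R2, 4: R2=200+4=204
after ADD R6, 1: R6=4+1=5
CMP R6, 10  (cmp 5,10)
JNZ L1: taken
after ADD R7, 8: R7=17+8=25
after LOAD R7, [R2]: R7=M[204]=30
after XOR R7, 15: R7=30^15=17
after ADD R2, 4: R2=204+4=208
after ADD R6, 1: R6=5+1=6
CMP R6, 10  (cmp 6,10)
JNZ L1: taken
after ADD R7, 8: R7=17+8=25
after LOAD R7, [R2]: R7=M[208]=13
after XOR R7, 15: R7=13^15=2
after ADD R2, 4: R2=208+4=212
after ADD R6, 1: R6=6+1=7
CMP R6, 10  (cmp 7,10)
JNZ L1: taken
after ADD R7, 8: R7=2+8=10
after LOAD R7, [R2]: R7=M[212]=7
after XOR R7, 15: R7=7^15=8
after ADD R2, 4: R2=212+4=216
after ADD R6, 1: R6=7+1=8
CMP R6, 10  (cmp 8,10)
JNZ L1: taken
after ADD R7, 8: R7=8+8=16
after LOAD R7, [R2]: R7=M[216]=-8
after XOR R7, 15: R7=(-8)^15=-9
after ADD R2, 4: R2=216+4=220
after ADD R6, 1: R6=8+1=9
CMP R6, 10  (cmp 9,10)
JNZ L1: taken
after ADD R7, 8: R7=(-9)+8=-1
after LOAD R7, [R2]: R7=M[220]=-6
after XOR R7, 15: R7=(-6)^15=-11
after ADD R2, 4: R2=220+4=224
after ADD R6, 1: R6=9+1=10
CMP R6, 10  (cmp 10,10)
JNZ L1: not taken
after SUB R7, 16: R7=(-11)-16=-27
STORE R7, [204] → M[204]=-27
halt.

224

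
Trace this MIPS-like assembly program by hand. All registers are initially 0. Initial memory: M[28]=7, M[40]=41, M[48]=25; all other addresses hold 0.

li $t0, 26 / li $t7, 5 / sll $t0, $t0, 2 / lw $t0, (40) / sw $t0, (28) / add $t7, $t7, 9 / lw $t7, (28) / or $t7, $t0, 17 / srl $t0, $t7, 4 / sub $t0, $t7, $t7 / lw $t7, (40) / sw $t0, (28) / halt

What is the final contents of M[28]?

$t0=26
$t7=5
$t0=26<<2=104
$t0=M[40]=41
sw $t0, (28) → M[28]=41
$t7=5+9=14
$t7=M[28]=41
$t7=41|17=57
$t0=57>>4=3
$t0=57-57=0
$t7=M[40]=41
sw $t0, (28) → M[28]=0
halt.

0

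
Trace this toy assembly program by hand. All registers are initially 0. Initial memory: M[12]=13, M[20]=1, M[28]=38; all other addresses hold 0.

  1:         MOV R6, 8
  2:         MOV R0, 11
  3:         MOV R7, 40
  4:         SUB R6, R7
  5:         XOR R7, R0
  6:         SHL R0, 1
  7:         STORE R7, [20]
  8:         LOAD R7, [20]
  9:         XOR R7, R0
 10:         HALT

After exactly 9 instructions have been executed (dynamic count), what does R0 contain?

22

MOV R6, 8 → R6=8
MOV R0, 11 → R0=11
MOV R7, 40 → R7=40
SUB R6, R7 → R6=8-40=-32
XOR R7, R0 → R7=40^11=35
SHL R0, 1 → R0=11<<1=22
STORE R7, [20] → M[20]=35
LOAD R7, [20] → R7=M[20]=35
XOR R7, R0 → R7=35^22=53
After step 9: R0 = 22.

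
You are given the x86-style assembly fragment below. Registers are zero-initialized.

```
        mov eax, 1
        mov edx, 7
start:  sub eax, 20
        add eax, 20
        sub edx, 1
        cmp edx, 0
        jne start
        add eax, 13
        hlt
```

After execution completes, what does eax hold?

14

mov eax, 1 → eax=1
mov edx, 7 → edx=7
sub eax, 20 → eax=1-20=-19
add eax, 20 → eax=(-19)+20=1
sub edx, 1 → edx=7-1=6
cmp edx, 0  (cmp 6,0)
jne start: taken
sub eax, 20 → eax=1-20=-19
add eax, 20 → eax=(-19)+20=1
sub edx, 1 → edx=6-1=5
cmp edx, 0  (cmp 5,0)
jne start: taken
sub eax, 20 → eax=1-20=-19
add eax, 20 → eax=(-19)+20=1
sub edx, 1 → edx=5-1=4
cmp edx, 0  (cmp 4,0)
jne start: taken
sub eax, 20 → eax=1-20=-19
add eax, 20 → eax=(-19)+20=1
sub edx, 1 → edx=4-1=3
cmp edx, 0  (cmp 3,0)
jne start: taken
sub eax, 20 → eax=1-20=-19
add eax, 20 → eax=(-19)+20=1
sub edx, 1 → edx=3-1=2
cmp edx, 0  (cmp 2,0)
jne start: taken
sub eax, 20 → eax=1-20=-19
add eax, 20 → eax=(-19)+20=1
sub edx, 1 → edx=2-1=1
cmp edx, 0  (cmp 1,0)
jne start: taken
sub eax, 20 → eax=1-20=-19
add eax, 20 → eax=(-19)+20=1
sub edx, 1 → edx=1-1=0
cmp edx, 0  (cmp 0,0)
jne start: not taken
add eax, 13 → eax=1+13=14
halt.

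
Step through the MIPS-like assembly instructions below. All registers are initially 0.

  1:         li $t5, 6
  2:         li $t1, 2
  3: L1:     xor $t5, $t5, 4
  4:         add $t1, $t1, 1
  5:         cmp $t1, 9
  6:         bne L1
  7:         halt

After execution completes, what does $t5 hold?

$t5=6
$t1=2
$t5=6^4=2
$t1=2+1=3
cmp $t1, 9  (cmp 3,9)
bne L1: taken
$t5=2^4=6
$t1=3+1=4
cmp $t1, 9  (cmp 4,9)
bne L1: taken
$t5=6^4=2
$t1=4+1=5
cmp $t1, 9  (cmp 5,9)
bne L1: taken
$t5=2^4=6
$t1=5+1=6
cmp $t1, 9  (cmp 6,9)
bne L1: taken
$t5=6^4=2
$t1=6+1=7
cmp $t1, 9  (cmp 7,9)
bne L1: taken
$t5=2^4=6
$t1=7+1=8
cmp $t1, 9  (cmp 8,9)
bne L1: taken
$t5=6^4=2
$t1=8+1=9
cmp $t1, 9  (cmp 9,9)
bne L1: not taken
halt.

2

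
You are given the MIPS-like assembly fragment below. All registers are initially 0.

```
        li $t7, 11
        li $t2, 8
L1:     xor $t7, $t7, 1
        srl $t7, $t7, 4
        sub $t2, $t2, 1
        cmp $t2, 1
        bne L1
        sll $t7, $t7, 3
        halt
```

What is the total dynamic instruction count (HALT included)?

39

$t7=11
$t2=8
$t7=11^1=10
$t7=10>>4=0
$t2=8-1=7
cmp $t2, 1  (cmp 7,1)
bne L1: taken
$t7=0^1=1
$t7=1>>4=0
$t2=7-1=6
cmp $t2, 1  (cmp 6,1)
bne L1: taken
$t7=0^1=1
$t7=1>>4=0
$t2=6-1=5
cmp $t2, 1  (cmp 5,1)
bne L1: taken
$t7=0^1=1
$t7=1>>4=0
$t2=5-1=4
cmp $t2, 1  (cmp 4,1)
bne L1: taken
$t7=0^1=1
$t7=1>>4=0
$t2=4-1=3
cmp $t2, 1  (cmp 3,1)
bne L1: taken
$t7=0^1=1
$t7=1>>4=0
$t2=3-1=2
cmp $t2, 1  (cmp 2,1)
bne L1: taken
$t7=0^1=1
$t7=1>>4=0
$t2=2-1=1
cmp $t2, 1  (cmp 1,1)
bne L1: not taken
$t7=0<<3=0
halt.
Total executed instructions: 39.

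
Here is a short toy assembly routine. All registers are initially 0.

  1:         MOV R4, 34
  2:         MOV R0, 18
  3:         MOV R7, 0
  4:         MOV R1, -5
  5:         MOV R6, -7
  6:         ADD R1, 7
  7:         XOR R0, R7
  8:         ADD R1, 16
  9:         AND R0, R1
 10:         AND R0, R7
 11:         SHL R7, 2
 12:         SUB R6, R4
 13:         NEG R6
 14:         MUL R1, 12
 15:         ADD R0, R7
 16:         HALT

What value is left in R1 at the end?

R4=34
R0=18
R7=0
R1=-5
R6=-7
R1=(-5)+7=2
R0=18^0=18
R1=2+16=18
R0=18&18=18
R0=18&0=0
R7=0<<2=0
R6=(-7)-34=-41
R6=-(-41)=41
R1=18*12=216
R0=0+0=0
halt.

216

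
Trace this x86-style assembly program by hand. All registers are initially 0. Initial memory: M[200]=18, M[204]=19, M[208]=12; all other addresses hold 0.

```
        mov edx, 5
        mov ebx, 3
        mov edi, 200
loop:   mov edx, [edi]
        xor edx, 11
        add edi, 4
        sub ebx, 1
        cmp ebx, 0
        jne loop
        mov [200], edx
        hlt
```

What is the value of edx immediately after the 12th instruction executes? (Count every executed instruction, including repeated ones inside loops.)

24

mov edx, 5 → edx=5
mov ebx, 3 → ebx=3
mov edi, 200 → edi=200
mov edx, [edi] → edx=M[200]=18
xor edx, 11 → edx=18^11=25
add edi, 4 → edi=200+4=204
sub ebx, 1 → ebx=3-1=2
cmp ebx, 0  (cmp 2,0)
jne loop: taken
mov edx, [edi] → edx=M[204]=19
xor edx, 11 → edx=19^11=24
add edi, 4 → edi=204+4=208
After step 12: edx = 24.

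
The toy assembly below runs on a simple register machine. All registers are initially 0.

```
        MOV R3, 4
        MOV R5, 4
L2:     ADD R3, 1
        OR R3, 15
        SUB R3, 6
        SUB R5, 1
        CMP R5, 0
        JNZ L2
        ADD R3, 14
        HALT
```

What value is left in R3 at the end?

R3=4
R5=4
R3=4+1=5
R3=5|15=15
R3=15-6=9
R5=4-1=3
CMP R5, 0  (cmp 3,0)
JNZ L2: taken
R3=9+1=10
R3=10|15=15
R3=15-6=9
R5=3-1=2
CMP R5, 0  (cmp 2,0)
JNZ L2: taken
R3=9+1=10
R3=10|15=15
R3=15-6=9
R5=2-1=1
CMP R5, 0  (cmp 1,0)
JNZ L2: taken
R3=9+1=10
R3=10|15=15
R3=15-6=9
R5=1-1=0
CMP R5, 0  (cmp 0,0)
JNZ L2: not taken
R3=9+14=23
halt.

23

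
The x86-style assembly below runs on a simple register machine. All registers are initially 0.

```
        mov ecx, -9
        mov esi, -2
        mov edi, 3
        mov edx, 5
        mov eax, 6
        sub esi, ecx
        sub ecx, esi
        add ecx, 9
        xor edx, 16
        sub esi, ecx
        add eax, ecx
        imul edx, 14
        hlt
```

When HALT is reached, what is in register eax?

mov ecx, -9 → ecx=-9
mov esi, -2 → esi=-2
mov edi, 3 → edi=3
mov edx, 5 → edx=5
mov eax, 6 → eax=6
sub esi, ecx → esi=(-2)-(-9)=7
sub ecx, esi → ecx=(-9)-7=-16
add ecx, 9 → ecx=(-16)+9=-7
xor edx, 16 → edx=5^16=21
sub esi, ecx → esi=7-(-7)=14
add eax, ecx → eax=6+(-7)=-1
imul edx, 14 → edx=21*14=294
halt.

-1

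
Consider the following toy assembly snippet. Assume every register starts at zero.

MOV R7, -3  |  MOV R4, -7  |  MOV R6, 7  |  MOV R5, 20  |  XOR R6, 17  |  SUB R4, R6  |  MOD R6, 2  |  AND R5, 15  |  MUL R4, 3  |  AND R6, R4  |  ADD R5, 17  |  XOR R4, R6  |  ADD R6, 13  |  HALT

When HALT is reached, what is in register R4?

-87

R7=-3
R4=-7
R6=7
R5=20
R6=7^17=22
R4=(-7)-22=-29
R6=22%2=0
R5=20&15=4
R4=(-29)*3=-87
R6=0&(-87)=0
R5=4+17=21
R4=(-87)^0=-87
R6=0+13=13
halt.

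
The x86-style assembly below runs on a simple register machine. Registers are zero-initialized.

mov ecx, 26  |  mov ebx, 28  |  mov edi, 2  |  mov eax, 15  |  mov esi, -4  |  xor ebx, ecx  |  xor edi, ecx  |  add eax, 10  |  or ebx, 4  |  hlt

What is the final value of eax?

ecx=26
ebx=28
edi=2
eax=15
esi=-4
ebx=28^26=6
edi=2^26=24
eax=15+10=25
ebx=6|4=6
halt.

25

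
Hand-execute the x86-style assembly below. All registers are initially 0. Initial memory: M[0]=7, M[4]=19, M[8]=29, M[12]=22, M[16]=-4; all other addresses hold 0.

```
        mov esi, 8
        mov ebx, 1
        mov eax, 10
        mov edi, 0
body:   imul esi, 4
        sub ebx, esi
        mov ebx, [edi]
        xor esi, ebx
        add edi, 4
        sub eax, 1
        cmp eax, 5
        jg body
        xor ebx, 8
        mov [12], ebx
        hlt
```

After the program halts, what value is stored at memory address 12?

-12

after mov esi, 8: esi=8
after mov ebx, 1: ebx=1
after mov eax, 10: eax=10
after mov edi, 0: edi=0
after imul esi, 4: esi=8*4=32
after sub ebx, esi: ebx=1-32=-31
after mov ebx, [edi]: ebx=M[0]=7
after xor esi, ebx: esi=32^7=39
after add edi, 4: edi=0+4=4
after sub eax, 1: eax=10-1=9
cmp eax, 5  (cmp 9,5)
jg body: taken
after imul esi, 4: esi=39*4=156
after sub ebx, esi: ebx=7-156=-149
after mov ebx, [edi]: ebx=M[4]=19
after xor esi, ebx: esi=156^19=143
after add edi, 4: edi=4+4=8
after sub eax, 1: eax=9-1=8
cmp eax, 5  (cmp 8,5)
jg body: taken
after imul esi, 4: esi=143*4=572
after sub ebx, esi: ebx=19-572=-553
after mov ebx, [edi]: ebx=M[8]=29
after xor esi, ebx: esi=572^29=545
after add edi, 4: edi=8+4=12
after sub eax, 1: eax=8-1=7
cmp eax, 5  (cmp 7,5)
jg body: taken
after imul esi, 4: esi=545*4=2180
after sub ebx, esi: ebx=29-2180=-2151
after mov ebx, [edi]: ebx=M[12]=22
after xor esi, ebx: esi=2180^22=2194
after add edi, 4: edi=12+4=16
after sub eax, 1: eax=7-1=6
cmp eax, 5  (cmp 6,5)
jg body: taken
after imul esi, 4: esi=2194*4=8776
after sub ebx, esi: ebx=22-8776=-8754
after mov ebx, [edi]: ebx=M[16]=-4
after xor esi, ebx: esi=8776^(-4)=-8780
after add edi, 4: edi=16+4=20
after sub eax, 1: eax=6-1=5
cmp eax, 5  (cmp 5,5)
jg body: not taken
after xor ebx, 8: ebx=(-4)^8=-12
mov [12], ebx → M[12]=-12
halt.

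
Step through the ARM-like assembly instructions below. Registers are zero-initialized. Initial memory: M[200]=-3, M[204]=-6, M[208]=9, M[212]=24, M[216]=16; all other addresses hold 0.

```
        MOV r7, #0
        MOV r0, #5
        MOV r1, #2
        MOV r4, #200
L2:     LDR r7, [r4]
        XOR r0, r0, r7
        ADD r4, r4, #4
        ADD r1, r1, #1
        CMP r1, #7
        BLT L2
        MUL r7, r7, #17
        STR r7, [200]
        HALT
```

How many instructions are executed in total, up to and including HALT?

r7=0
r0=5
r1=2
r4=200
r7=M[200]=-3
r0=5^(-3)=-8
r4=200+4=204
r1=2+1=3
CMP r1, #7  (cmp 3,7)
BLT L2: taken
r7=M[204]=-6
r0=(-8)^(-6)=2
r4=204+4=208
r1=3+1=4
CMP r1, #7  (cmp 4,7)
BLT L2: taken
r7=M[208]=9
r0=2^9=11
r4=208+4=212
r1=4+1=5
CMP r1, #7  (cmp 5,7)
BLT L2: taken
r7=M[212]=24
r0=11^24=19
r4=212+4=216
r1=5+1=6
CMP r1, #7  (cmp 6,7)
BLT L2: taken
r7=M[216]=16
r0=19^16=3
r4=216+4=220
r1=6+1=7
CMP r1, #7  (cmp 7,7)
BLT L2: not taken
r7=16*17=272
STR r7, [200] → M[200]=272
halt.
Total executed instructions: 37.

37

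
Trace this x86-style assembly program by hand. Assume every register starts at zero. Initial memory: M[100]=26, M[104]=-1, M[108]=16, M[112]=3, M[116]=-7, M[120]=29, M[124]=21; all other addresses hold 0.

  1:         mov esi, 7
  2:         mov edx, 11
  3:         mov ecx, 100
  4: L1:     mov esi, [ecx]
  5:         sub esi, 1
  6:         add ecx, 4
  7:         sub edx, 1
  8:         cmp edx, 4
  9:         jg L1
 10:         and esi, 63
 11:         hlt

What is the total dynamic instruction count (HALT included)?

47

esi=7
edx=11
ecx=100
esi=M[100]=26
esi=26-1=25
ecx=100+4=104
edx=11-1=10
cmp edx, 4  (cmp 10,4)
jg L1: taken
esi=M[104]=-1
esi=(-1)-1=-2
ecx=104+4=108
edx=10-1=9
cmp edx, 4  (cmp 9,4)
jg L1: taken
esi=M[108]=16
esi=16-1=15
ecx=108+4=112
edx=9-1=8
cmp edx, 4  (cmp 8,4)
jg L1: taken
esi=M[112]=3
esi=3-1=2
ecx=112+4=116
edx=8-1=7
cmp edx, 4  (cmp 7,4)
jg L1: taken
esi=M[116]=-7
esi=(-7)-1=-8
ecx=116+4=120
edx=7-1=6
cmp edx, 4  (cmp 6,4)
jg L1: taken
esi=M[120]=29
esi=29-1=28
ecx=120+4=124
edx=6-1=5
cmp edx, 4  (cmp 5,4)
jg L1: taken
esi=M[124]=21
esi=21-1=20
ecx=124+4=128
edx=5-1=4
cmp edx, 4  (cmp 4,4)
jg L1: not taken
esi=20&63=20
halt.
Total executed instructions: 47.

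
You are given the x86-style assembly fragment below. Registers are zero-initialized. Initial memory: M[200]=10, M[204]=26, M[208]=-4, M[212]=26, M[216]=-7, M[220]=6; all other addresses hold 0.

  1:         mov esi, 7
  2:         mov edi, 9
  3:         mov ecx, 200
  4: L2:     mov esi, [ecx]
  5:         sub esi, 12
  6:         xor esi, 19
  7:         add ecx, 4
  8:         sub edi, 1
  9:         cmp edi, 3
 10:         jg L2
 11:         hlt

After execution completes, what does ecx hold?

esi=7
edi=9
ecx=200
esi=M[200]=10
esi=10-12=-2
esi=(-2)^19=-19
ecx=200+4=204
edi=9-1=8
cmp edi, 3  (cmp 8,3)
jg L2: taken
esi=M[204]=26
esi=26-12=14
esi=14^19=29
ecx=204+4=208
edi=8-1=7
cmp edi, 3  (cmp 7,3)
jg L2: taken
esi=M[208]=-4
esi=(-4)-12=-16
esi=(-16)^19=-29
ecx=208+4=212
edi=7-1=6
cmp edi, 3  (cmp 6,3)
jg L2: taken
esi=M[212]=26
esi=26-12=14
esi=14^19=29
ecx=212+4=216
edi=6-1=5
cmp edi, 3  (cmp 5,3)
jg L2: taken
esi=M[216]=-7
esi=(-7)-12=-19
esi=(-19)^19=-2
ecx=216+4=220
edi=5-1=4
cmp edi, 3  (cmp 4,3)
jg L2: taken
esi=M[220]=6
esi=6-12=-6
esi=(-6)^19=-23
ecx=220+4=224
edi=4-1=3
cmp edi, 3  (cmp 3,3)
jg L2: not taken
halt.

224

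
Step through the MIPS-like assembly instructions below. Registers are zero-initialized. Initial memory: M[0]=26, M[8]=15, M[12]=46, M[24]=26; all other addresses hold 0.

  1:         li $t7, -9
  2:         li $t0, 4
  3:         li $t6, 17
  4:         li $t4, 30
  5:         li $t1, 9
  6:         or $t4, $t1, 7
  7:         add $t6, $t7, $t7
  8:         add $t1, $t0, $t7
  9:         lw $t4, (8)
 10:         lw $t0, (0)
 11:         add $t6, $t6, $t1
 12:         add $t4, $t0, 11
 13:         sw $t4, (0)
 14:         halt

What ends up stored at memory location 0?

37

$t7=-9
$t0=4
$t6=17
$t4=30
$t1=9
$t4=9|7=15
$t6=(-9)+(-9)=-18
$t1=4+(-9)=-5
$t4=M[8]=15
$t0=M[0]=26
$t6=(-18)+(-5)=-23
$t4=26+11=37
sw $t4, (0) → M[0]=37
halt.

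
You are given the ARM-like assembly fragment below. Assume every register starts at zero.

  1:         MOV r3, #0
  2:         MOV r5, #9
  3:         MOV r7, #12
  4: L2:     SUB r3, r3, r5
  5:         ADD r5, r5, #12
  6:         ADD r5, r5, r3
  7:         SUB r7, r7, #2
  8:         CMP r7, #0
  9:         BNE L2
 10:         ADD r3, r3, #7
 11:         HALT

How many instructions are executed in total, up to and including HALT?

41

r3=0
r5=9
r7=12
r3=0-9=-9
r5=9+12=21
r5=21+(-9)=12
r7=12-2=10
CMP r7, #0  (cmp 10,0)
BNE L2: taken
r3=(-9)-12=-21
r5=12+12=24
r5=24+(-21)=3
r7=10-2=8
CMP r7, #0  (cmp 8,0)
BNE L2: taken
r3=(-21)-3=-24
r5=3+12=15
r5=15+(-24)=-9
r7=8-2=6
CMP r7, #0  (cmp 6,0)
BNE L2: taken
r3=(-24)-(-9)=-15
r5=(-9)+12=3
r5=3+(-15)=-12
r7=6-2=4
CMP r7, #0  (cmp 4,0)
BNE L2: taken
r3=(-15)-(-12)=-3
r5=(-12)+12=0
r5=0+(-3)=-3
r7=4-2=2
CMP r7, #0  (cmp 2,0)
BNE L2: taken
r3=(-3)-(-3)=0
r5=(-3)+12=9
r5=9+0=9
r7=2-2=0
CMP r7, #0  (cmp 0,0)
BNE L2: not taken
r3=0+7=7
halt.
Total executed instructions: 41.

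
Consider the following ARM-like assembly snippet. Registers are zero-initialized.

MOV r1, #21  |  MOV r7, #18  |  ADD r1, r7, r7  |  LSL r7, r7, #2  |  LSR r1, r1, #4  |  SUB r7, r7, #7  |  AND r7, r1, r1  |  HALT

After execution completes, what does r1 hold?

MOV r1, #21 → r1=21
MOV r7, #18 → r7=18
ADD r1, r7, r7 → r1=18+18=36
LSL r7, r7, #2 → r7=18<<2=72
LSR r1, r1, #4 → r1=36>>4=2
SUB r7, r7, #7 → r7=72-7=65
AND r7, r1, r1 → r7=2&2=2
halt.

2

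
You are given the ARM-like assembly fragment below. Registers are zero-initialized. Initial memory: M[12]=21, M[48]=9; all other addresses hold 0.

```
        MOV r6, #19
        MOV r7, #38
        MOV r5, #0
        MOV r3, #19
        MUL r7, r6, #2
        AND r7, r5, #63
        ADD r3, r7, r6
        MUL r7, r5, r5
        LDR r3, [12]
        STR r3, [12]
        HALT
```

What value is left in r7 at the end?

0

after MOV r6, #19: r6=19
after MOV r7, #38: r7=38
after MOV r5, #0: r5=0
after MOV r3, #19: r3=19
after MUL r7, r6, #2: r7=19*2=38
after AND r7, r5, #63: r7=0&63=0
after ADD r3, r7, r6: r3=0+19=19
after MUL r7, r5, r5: r7=0*0=0
after LDR r3, [12]: r3=M[12]=21
STR r3, [12] → M[12]=21
halt.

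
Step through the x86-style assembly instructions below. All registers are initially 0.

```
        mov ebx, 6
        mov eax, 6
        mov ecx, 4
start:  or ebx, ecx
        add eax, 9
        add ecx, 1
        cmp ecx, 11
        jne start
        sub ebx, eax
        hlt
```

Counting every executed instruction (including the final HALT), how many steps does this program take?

40

after mov ebx, 6: ebx=6
after mov eax, 6: eax=6
after mov ecx, 4: ecx=4
after or ebx, ecx: ebx=6|4=6
after add eax, 9: eax=6+9=15
after add ecx, 1: ecx=4+1=5
cmp ecx, 11  (cmp 5,11)
jne start: taken
after or ebx, ecx: ebx=6|5=7
after add eax, 9: eax=15+9=24
after add ecx, 1: ecx=5+1=6
cmp ecx, 11  (cmp 6,11)
jne start: taken
after or ebx, ecx: ebx=7|6=7
after add eax, 9: eax=24+9=33
after add ecx, 1: ecx=6+1=7
cmp ecx, 11  (cmp 7,11)
jne start: taken
after or ebx, ecx: ebx=7|7=7
after add eax, 9: eax=33+9=42
after add ecx, 1: ecx=7+1=8
cmp ecx, 11  (cmp 8,11)
jne start: taken
after or ebx, ecx: ebx=7|8=15
after add eax, 9: eax=42+9=51
after add ecx, 1: ecx=8+1=9
cmp ecx, 11  (cmp 9,11)
jne start: taken
after or ebx, ecx: ebx=15|9=15
after add eax, 9: eax=51+9=60
after add ecx, 1: ecx=9+1=10
cmp ecx, 11  (cmp 10,11)
jne start: taken
after or ebx, ecx: ebx=15|10=15
after add eax, 9: eax=60+9=69
after add ecx, 1: ecx=10+1=11
cmp ecx, 11  (cmp 11,11)
jne start: not taken
after sub ebx, eax: ebx=15-69=-54
halt.
Total executed instructions: 40.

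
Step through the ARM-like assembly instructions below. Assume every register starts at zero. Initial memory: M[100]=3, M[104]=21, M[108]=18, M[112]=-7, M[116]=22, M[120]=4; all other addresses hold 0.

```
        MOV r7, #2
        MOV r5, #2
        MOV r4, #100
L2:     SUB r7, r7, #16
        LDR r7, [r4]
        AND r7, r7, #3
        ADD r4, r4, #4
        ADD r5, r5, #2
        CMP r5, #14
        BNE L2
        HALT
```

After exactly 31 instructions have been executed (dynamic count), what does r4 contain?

116

after MOV r7, #2: r7=2
after MOV r5, #2: r5=2
after MOV r4, #100: r4=100
after SUB r7, r7, #16: r7=2-16=-14
after LDR r7, [r4]: r7=M[100]=3
after AND r7, r7, #3: r7=3&3=3
after ADD r4, r4, #4: r4=100+4=104
after ADD r5, r5, #2: r5=2+2=4
CMP r5, #14  (cmp 4,14)
BNE L2: taken
after SUB r7, r7, #16: r7=3-16=-13
after LDR r7, [r4]: r7=M[104]=21
after AND r7, r7, #3: r7=21&3=1
after ADD r4, r4, #4: r4=104+4=108
after ADD r5, r5, #2: r5=4+2=6
CMP r5, #14  (cmp 6,14)
BNE L2: taken
after SUB r7, r7, #16: r7=1-16=-15
after LDR r7, [r4]: r7=M[108]=18
after AND r7, r7, #3: r7=18&3=2
after ADD r4, r4, #4: r4=108+4=112
after ADD r5, r5, #2: r5=6+2=8
CMP r5, #14  (cmp 8,14)
BNE L2: taken
after SUB r7, r7, #16: r7=2-16=-14
after LDR r7, [r4]: r7=M[112]=-7
after AND r7, r7, #3: r7=(-7)&3=1
after ADD r4, r4, #4: r4=112+4=116
after ADD r5, r5, #2: r5=8+2=10
CMP r5, #14  (cmp 10,14)
BNE L2: taken
After step 31: r4 = 116.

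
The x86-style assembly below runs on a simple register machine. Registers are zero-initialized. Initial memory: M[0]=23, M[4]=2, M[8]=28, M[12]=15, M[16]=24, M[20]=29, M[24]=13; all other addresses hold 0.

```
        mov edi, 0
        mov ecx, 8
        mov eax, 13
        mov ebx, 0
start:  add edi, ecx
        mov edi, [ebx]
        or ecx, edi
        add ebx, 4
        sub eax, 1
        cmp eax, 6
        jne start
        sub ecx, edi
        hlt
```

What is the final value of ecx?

edi=0
ecx=8
eax=13
ebx=0
edi=0+8=8
edi=M[0]=23
ecx=8|23=31
ebx=0+4=4
eax=13-1=12
cmp eax, 6  (cmp 12,6)
jne start: taken
edi=23+31=54
edi=M[4]=2
ecx=31|2=31
ebx=4+4=8
eax=12-1=11
cmp eax, 6  (cmp 11,6)
jne start: taken
edi=2+31=33
edi=M[8]=28
ecx=31|28=31
ebx=8+4=12
eax=11-1=10
cmp eax, 6  (cmp 10,6)
jne start: taken
edi=28+31=59
edi=M[12]=15
ecx=31|15=31
ebx=12+4=16
eax=10-1=9
cmp eax, 6  (cmp 9,6)
jne start: taken
edi=15+31=46
edi=M[16]=24
ecx=31|24=31
ebx=16+4=20
eax=9-1=8
cmp eax, 6  (cmp 8,6)
jne start: taken
edi=24+31=55
edi=M[20]=29
ecx=31|29=31
ebx=20+4=24
eax=8-1=7
cmp eax, 6  (cmp 7,6)
jne start: taken
edi=29+31=60
edi=M[24]=13
ecx=31|13=31
ebx=24+4=28
eax=7-1=6
cmp eax, 6  (cmp 6,6)
jne start: not taken
ecx=31-13=18
halt.

18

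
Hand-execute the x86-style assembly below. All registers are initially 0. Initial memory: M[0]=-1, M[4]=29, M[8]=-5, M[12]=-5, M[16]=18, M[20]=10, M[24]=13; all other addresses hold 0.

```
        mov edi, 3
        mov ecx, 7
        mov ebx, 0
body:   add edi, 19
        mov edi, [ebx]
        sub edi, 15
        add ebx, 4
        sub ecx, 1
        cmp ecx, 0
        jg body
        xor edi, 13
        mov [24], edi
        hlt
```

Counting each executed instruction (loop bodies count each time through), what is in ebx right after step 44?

edi=3
ecx=7
ebx=0
edi=3+19=22
edi=M[0]=-1
edi=(-1)-15=-16
ebx=0+4=4
ecx=7-1=6
cmp ecx, 0  (cmp 6,0)
jg body: taken
edi=(-16)+19=3
edi=M[4]=29
edi=29-15=14
ebx=4+4=8
ecx=6-1=5
cmp ecx, 0  (cmp 5,0)
jg body: taken
edi=14+19=33
edi=M[8]=-5
edi=(-5)-15=-20
ebx=8+4=12
ecx=5-1=4
cmp ecx, 0  (cmp 4,0)
jg body: taken
edi=(-20)+19=-1
edi=M[12]=-5
edi=(-5)-15=-20
ebx=12+4=16
ecx=4-1=3
cmp ecx, 0  (cmp 3,0)
jg body: taken
edi=(-20)+19=-1
edi=M[16]=18
edi=18-15=3
ebx=16+4=20
ecx=3-1=2
cmp ecx, 0  (cmp 2,0)
jg body: taken
edi=3+19=22
edi=M[20]=10
edi=10-15=-5
ebx=20+4=24
ecx=2-1=1
cmp ecx, 0  (cmp 1,0)
After step 44: ebx = 24.

24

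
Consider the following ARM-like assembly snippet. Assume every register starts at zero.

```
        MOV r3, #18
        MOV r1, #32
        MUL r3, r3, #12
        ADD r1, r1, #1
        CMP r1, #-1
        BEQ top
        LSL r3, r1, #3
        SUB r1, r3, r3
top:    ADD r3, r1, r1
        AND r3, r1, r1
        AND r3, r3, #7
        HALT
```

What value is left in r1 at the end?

MOV r3, #18 → r3=18
MOV r1, #32 → r1=32
MUL r3, r3, #12 → r3=18*12=216
ADD r1, r1, #1 → r1=32+1=33
CMP r1, #-1  (cmp 33,-1)
BEQ top: not taken
LSL r3, r1, #3 → r3=33<<3=264
SUB r1, r3, r3 → r1=264-264=0
ADD r3, r1, r1 → r3=0+0=0
AND r3, r1, r1 → r3=0&0=0
AND r3, r3, #7 → r3=0&7=0
halt.

0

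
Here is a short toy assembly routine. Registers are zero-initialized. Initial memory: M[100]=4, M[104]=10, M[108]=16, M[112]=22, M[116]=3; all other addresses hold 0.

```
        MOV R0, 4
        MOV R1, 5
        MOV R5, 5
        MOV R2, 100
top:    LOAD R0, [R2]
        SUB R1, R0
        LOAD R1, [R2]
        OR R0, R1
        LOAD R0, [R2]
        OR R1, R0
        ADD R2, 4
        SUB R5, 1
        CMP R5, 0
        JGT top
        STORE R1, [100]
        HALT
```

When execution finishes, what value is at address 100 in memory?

3

MOV R0, 4 → R0=4
MOV R1, 5 → R1=5
MOV R5, 5 → R5=5
MOV R2, 100 → R2=100
LOAD R0, [R2] → R0=M[100]=4
SUB R1, R0 → R1=5-4=1
LOAD R1, [R2] → R1=M[100]=4
OR R0, R1 → R0=4|4=4
LOAD R0, [R2] → R0=M[100]=4
OR R1, R0 → R1=4|4=4
ADD R2, 4 → R2=100+4=104
SUB R5, 1 → R5=5-1=4
CMP R5, 0  (cmp 4,0)
JGT top: taken
LOAD R0, [R2] → R0=M[104]=10
SUB R1, R0 → R1=4-10=-6
LOAD R1, [R2] → R1=M[104]=10
OR R0, R1 → R0=10|10=10
LOAD R0, [R2] → R0=M[104]=10
OR R1, R0 → R1=10|10=10
ADD R2, 4 → R2=104+4=108
SUB R5, 1 → R5=4-1=3
CMP R5, 0  (cmp 3,0)
JGT top: taken
LOAD R0, [R2] → R0=M[108]=16
SUB R1, R0 → R1=10-16=-6
LOAD R1, [R2] → R1=M[108]=16
OR R0, R1 → R0=16|16=16
LOAD R0, [R2] → R0=M[108]=16
OR R1, R0 → R1=16|16=16
ADD R2, 4 → R2=108+4=112
SUB R5, 1 → R5=3-1=2
CMP R5, 0  (cmp 2,0)
JGT top: taken
LOAD R0, [R2] → R0=M[112]=22
SUB R1, R0 → R1=16-22=-6
LOAD R1, [R2] → R1=M[112]=22
OR R0, R1 → R0=22|22=22
LOAD R0, [R2] → R0=M[112]=22
OR R1, R0 → R1=22|22=22
ADD R2, 4 → R2=112+4=116
SUB R5, 1 → R5=2-1=1
CMP R5, 0  (cmp 1,0)
JGT top: taken
LOAD R0, [R2] → R0=M[116]=3
SUB R1, R0 → R1=22-3=19
LOAD R1, [R2] → R1=M[116]=3
OR R0, R1 → R0=3|3=3
LOAD R0, [R2] → R0=M[116]=3
OR R1, R0 → R1=3|3=3
ADD R2, 4 → R2=116+4=120
SUB R5, 1 → R5=1-1=0
CMP R5, 0  (cmp 0,0)
JGT top: not taken
STORE R1, [100] → M[100]=3
halt.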